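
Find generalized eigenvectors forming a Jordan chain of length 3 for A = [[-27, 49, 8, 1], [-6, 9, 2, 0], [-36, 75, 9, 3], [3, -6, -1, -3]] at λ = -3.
We seek v_1 ∈ ker((A + 3I)^3) \ ker((A + 3I)^2), then set v_{i+1} = (A + 3I) v_i.

One such chain is v_1 = [[8, 2, 13, -2]]^T, v_2 = [[8, 2, 12, -1]]^T, v_3 = [[1, 0, 3, 0]]^T. Check: (A + 3I) v_3 = [[0, 0, 0, 0]]^T = 0.

v_1 = [[8, 2, 13, -2]]^T, v_2 = [[8, 2, 12, -1]]^T, v_3 = [[1, 0, 3, 0]]^T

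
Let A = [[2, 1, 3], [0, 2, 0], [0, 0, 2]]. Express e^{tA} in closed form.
e^{tA} = [[e^{2*t}, t*e^{2*t}, 3*t*e^{2*t}], [0, e^{2*t}, 0], [0, 0, e^{2*t}]]

A has Jordan form J = [[2, 1, 0], [0, 2, 0], [0, 0, 2]] with A = PJP^{-1}, so e^{tA} = P e^{tJ} P^{-1}.

For a Jordan block J_k(λ), e^{tJ_k(λ)} = e^{λt} · (I + tN + t^2 N^2/2! + ... + t^{k-1} N^{k-1}/(k-1)!) where N is the nilpotent superdiagonal part.

Assembling the blocks and conjugating back gives the entries of e^{tA} as shown above.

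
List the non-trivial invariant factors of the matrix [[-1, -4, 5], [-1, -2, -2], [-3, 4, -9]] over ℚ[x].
(x + 4)^3

The Jordan structure of A has elementary divisors (x + 4)^3. Arranging the block sizes at each eigenvalue in decreasing order and taking row products gives the invariant factors.

Invariant factors (smallest first, each dividing the next): (x + 4)^3.

Check: the last factor (x + 4)^3 is the minimal polynomial, and the product (x + 4)^3 is the characteristic polynomial.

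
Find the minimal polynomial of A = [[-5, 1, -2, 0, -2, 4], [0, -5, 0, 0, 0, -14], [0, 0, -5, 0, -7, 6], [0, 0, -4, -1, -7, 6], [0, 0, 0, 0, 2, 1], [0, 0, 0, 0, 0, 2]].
The characteristic polynomial factors as (x - 2)^2(x + 1)(x + 5)^3. The minimal polynomial is ∏(x - λ)^{k_λ} where k_λ is the size of the largest Jordan block at λ.

For λ = -5: rank(A + 5I) = 4, and the largest Jordan block has size 2 (the smallest k with rank((A + 5I)^k) = rank((A + 5I)^(k+1))).
For λ = -1: rank(A + I) = 5, and the largest Jordan block has size 1 (the smallest k with rank((A + I)^k) = rank((A + I)^(k+1))).
For λ = 2: rank(A - 2I) = 5, and the largest Jordan block has size 2 (the smallest k with rank((A - 2I)^k) = rank((A - 2I)^(k+1))).

So m_A(x) = (x - 2)^2(x + 1)(x + 5)^2.

m_A(x) = (x - 2)^2(x + 1)(x + 5)^2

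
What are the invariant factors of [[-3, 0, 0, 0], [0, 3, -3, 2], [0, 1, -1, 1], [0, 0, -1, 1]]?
(x - 1)^3(x + 3)

The Jordan structure of A has elementary divisors (x + 3), (x - 1)^3. Arranging the block sizes at each eigenvalue in decreasing order and taking row products gives the invariant factors.

Invariant factors (smallest first, each dividing the next): (x - 1)^3(x + 3).

Check: the last factor (x - 1)^3(x + 3) is the minimal polynomial, and the product (x - 1)^3(x + 3) is the characteristic polynomial.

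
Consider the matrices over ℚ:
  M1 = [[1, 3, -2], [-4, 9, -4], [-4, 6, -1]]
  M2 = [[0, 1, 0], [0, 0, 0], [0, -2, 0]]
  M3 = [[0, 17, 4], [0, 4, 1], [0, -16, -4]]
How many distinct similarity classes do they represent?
3 classes: {M1}, {M2}, {M3}

Characteristic polynomials: χ_{M1} = (x - 3)^3, χ_{M2} = x^3, χ_{M3} = x^3.

{M1}: invariant factors x - 3, (x - 3)^2.

{M2}: invariant factors x, x^2.

{M3}: invariant factors x^3.

Matrices are similar if and only if their invariant-factor lists agree; the partition into similarity classes is {M1}, {M2}, {M3}.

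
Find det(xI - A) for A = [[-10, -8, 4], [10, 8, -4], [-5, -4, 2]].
xI - A = [[x + 10, 8, -4], [-10, x - 8, 4], [5, 4, x - 2]].

Expanding det(xI - A) along the first row:
det(xI - A) = + (x + 10)·det([[x - 8, 4], [4, x - 2]]) - (8)·det([[-10, 4], [5, x - 2]]) + (-4)·det([[-10, x - 8], [5, 4]]).

Evaluating gives χ_A(x) = x^3.

χ_A(x) = x^3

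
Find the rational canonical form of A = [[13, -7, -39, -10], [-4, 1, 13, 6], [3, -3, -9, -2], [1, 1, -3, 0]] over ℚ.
The invariant factors of A (the non-unit diagonal entries of the Smith normal form of xI - A over ℚ[x]) are x - 2, (x - 2)(x^2 - x + 5), each dividing the next. The characteristic polynomial is their product, (x - 2)^2(x^2 - x + 5).

The rational canonical form is the block-diagonal matrix of companion matrices C(f_i):
R = [[2, 0, 0, 0], [0, 0, 0, 10], [0, 1, 0, -7], [0, 0, 1, 3]].

Note the characteristic polynomial does not split into linear factors over ℚ, so A has no Jordan form over ℚ; the rational canonical form exists over any field.

R = [[2, 0, 0, 0], [0, 0, 0, 10], [0, 1, 0, -7], [0, 0, 1, 3]]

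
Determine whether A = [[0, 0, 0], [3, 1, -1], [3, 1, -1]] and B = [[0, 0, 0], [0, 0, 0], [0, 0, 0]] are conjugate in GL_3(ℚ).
No.

Both have characteristic polynomial x^3, but the minimal polynomial of A is x^2 while the minimal polynomial of B is x. The minimal polynomial is a similarity invariant, so A and B are not similar.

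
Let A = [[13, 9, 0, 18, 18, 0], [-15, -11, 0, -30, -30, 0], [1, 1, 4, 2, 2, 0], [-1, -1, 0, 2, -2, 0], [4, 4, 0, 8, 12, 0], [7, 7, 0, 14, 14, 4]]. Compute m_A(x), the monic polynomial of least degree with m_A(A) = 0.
The characteristic polynomial factors as (x - 4)^6. The minimal polynomial is ∏(x - λ)^{k_λ} where k_λ is the size of the largest Jordan block at λ.

For λ = 4: rank(A - 4I) = 1, and the largest Jordan block has size 2 (the smallest k with rank((A - 4I)^k) = rank((A - 4I)^(k+1))).

So m_A(x) = (x - 4)^2.

m_A(x) = (x - 4)^2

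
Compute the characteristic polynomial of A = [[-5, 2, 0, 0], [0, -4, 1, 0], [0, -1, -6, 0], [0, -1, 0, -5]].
xI - A = [[x + 5, -2, 0, 0], [0, x + 4, -1, 0], [0, 1, x + 6, 0], [0, 1, 0, x + 5]].

Expanding det(xI - A) along the first row:
det(xI - A) = + (x + 5)·det([[x + 4, -1, 0], [1, x + 6, 0], [1, 0, x + 5]]) - (-2)·det([[0, -1, 0], [0, x + 6, 0], [0, 0, x + 5]]) + (0)·det([[0, x + 4, 0], [0, 1, 0], [0, 1, x + 5]]) - (0)·det([[0, x + 4, -1], [0, 1, x + 6], [0, 1, 0]]).

Evaluating gives χ_A(x) = x^4 + 20x^3 + 150x^2 + 500x + 625 = (x + 5)^4.

χ_A(x) = (x + 5)^4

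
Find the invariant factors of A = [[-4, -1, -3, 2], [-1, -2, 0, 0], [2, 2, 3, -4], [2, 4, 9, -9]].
The Jordan structure of A has elementary divisors (x + 3)^3, (x + 3). Arranging the block sizes at each eigenvalue in decreasing order and taking row products gives the invariant factors.

Invariant factors (smallest first, each dividing the next): x + 3, (x + 3)^3.

Check: the last factor (x + 3)^3 is the minimal polynomial, and the product (x + 3)^4 is the characteristic polynomial.

x + 3, (x + 3)^3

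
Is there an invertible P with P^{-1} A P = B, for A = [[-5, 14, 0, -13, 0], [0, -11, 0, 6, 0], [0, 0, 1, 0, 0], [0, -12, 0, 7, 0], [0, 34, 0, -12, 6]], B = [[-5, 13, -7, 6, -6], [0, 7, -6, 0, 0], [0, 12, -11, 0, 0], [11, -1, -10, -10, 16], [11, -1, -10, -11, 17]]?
Two matrices over a field are similar if and only if they have the same invariant factors.

Both A and B have characteristic polynomial (x - 6)(x - 1)^2(x + 5)^2 and minimal polynomial (x - 6)(x - 1)(x + 5)^2. Computing further, both have invariant factors x - 1, (x - 6)(x - 1)(x + 5)^2. Hence A and B are similar.

Yes.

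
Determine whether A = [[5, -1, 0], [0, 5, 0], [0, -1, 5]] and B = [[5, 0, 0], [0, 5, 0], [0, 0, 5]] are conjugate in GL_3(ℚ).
No.

Both have characteristic polynomial (x - 5)^3, but the minimal polynomial of A is (x - 5)^2 while the minimal polynomial of B is x - 5. The minimal polynomial is a similarity invariant, so A and B are not similar.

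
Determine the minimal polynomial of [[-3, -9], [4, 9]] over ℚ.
The characteristic polynomial factors as (x - 3)^2. The minimal polynomial is ∏(x - λ)^{k_λ} where k_λ is the size of the largest Jordan block at λ.

For λ = 3: rank(A - 3I) = 1, and the largest Jordan block has size 2 (the smallest k with rank((A - 3I)^k) = rank((A - 3I)^(k+1))).

So m_A(x) = (x - 3)^2.

m_A(x) = (x - 3)^2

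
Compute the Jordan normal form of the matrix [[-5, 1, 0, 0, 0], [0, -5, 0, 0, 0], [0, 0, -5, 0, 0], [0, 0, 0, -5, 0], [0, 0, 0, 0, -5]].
J = [[-5, 1, 0, 0, 0], [0, -5, 0, 0, 0], [0, 0, -5, 0, 0], [0, 0, 0, -5, 0], [0, 0, 0, 0, -5]]

The characteristic polynomial is det(xI - A) = (x + 5)^5, so the eigenvalues are -5 (algebraic multiplicity 5).

For λ = -5: rank(A + 5I) = 1, rank((A + 5I)^2) = 0. The eigenspace has dimension 5 - 1 = 4, so there are 4 Jordan blocks; the rank sequence gives block sizes [2, 1, 1, 1].

Assembling the blocks gives the Jordan form J above.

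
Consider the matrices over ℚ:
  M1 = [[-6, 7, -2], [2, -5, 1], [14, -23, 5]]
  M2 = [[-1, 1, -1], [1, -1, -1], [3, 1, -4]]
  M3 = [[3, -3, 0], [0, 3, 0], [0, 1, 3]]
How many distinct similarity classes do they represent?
2 classes: {M1, M2}, {M3}

Characteristic polynomials: χ_{M1} = (x + 2)^3, χ_{M2} = (x + 2)^3, χ_{M3} = (x - 3)^3.

{M1, M2}: invariant factors (x + 2)^3.

{M3}: invariant factors x - 3, (x - 3)^2.

Matrices are similar if and only if their invariant-factor lists agree; the partition into similarity classes is {M1, M2}, {M3}.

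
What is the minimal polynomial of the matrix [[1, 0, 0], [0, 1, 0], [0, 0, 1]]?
The characteristic polynomial factors as (x - 1)^3. The minimal polynomial is ∏(x - λ)^{k_λ} where k_λ is the size of the largest Jordan block at λ.

For λ = 1: rank(A - I) = 0, and the largest Jordan block has size 1 (the smallest k with rank((A - I)^k) = rank((A - I)^(k+1))).

So m_A(x) = x - 1.

m_A(x) = x - 1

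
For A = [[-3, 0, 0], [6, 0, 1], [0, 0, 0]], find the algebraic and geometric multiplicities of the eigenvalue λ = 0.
algebraic multiplicity 2, geometric multiplicity 1

The characteristic polynomial is x^2(x + 3), so the factor x appears with exponent 2: the algebraic multiplicity is 2.

rank(A) = 2, so the eigenspace has dimension 3 - 2 = 1: the geometric multiplicity is 1.

Since 1 < 2, A is not diagonalizable.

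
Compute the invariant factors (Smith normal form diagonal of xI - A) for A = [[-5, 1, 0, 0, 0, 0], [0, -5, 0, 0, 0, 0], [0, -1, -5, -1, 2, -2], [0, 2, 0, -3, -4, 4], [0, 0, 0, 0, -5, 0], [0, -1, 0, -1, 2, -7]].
x + 5, x + 5, (x + 5)^2, (x + 5)^2

The Jordan structure of A has elementary divisors (x + 5)^2, (x + 5)^2, (x + 5), (x + 5). Arranging the block sizes at each eigenvalue in decreasing order and taking row products gives the invariant factors.

Invariant factors (smallest first, each dividing the next): x + 5, x + 5, (x + 5)^2, (x + 5)^2.

Check: the last factor (x + 5)^2 is the minimal polynomial, and the product (x + 5)^6 is the characteristic polynomial.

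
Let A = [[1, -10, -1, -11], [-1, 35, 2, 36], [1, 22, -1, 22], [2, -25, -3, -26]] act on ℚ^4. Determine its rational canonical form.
The invariant factors of A (the non-unit diagonal entries of the Smith normal form of xI - A over ℚ[x]) are (x - 3)(x - 2)(x^2 - 4x - 2), each dividing the next. The characteristic polynomial is their product, (x - 3)(x - 2)(x^2 - 4x - 2).

The rational canonical form is the block-diagonal matrix of companion matrices C(f_i):
R = [[0, 0, 0, 12], [1, 0, 0, 14], [0, 1, 0, -24], [0, 0, 1, 9]].

Note the characteristic polynomial does not split into linear factors over ℚ, so A has no Jordan form over ℚ; the rational canonical form exists over any field.

R = [[0, 0, 0, 12], [1, 0, 0, 14], [0, 1, 0, -24], [0, 0, 1, 9]]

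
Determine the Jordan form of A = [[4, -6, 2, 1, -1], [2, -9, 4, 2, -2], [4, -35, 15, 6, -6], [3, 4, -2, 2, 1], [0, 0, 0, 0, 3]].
J = [[3, 1, 0, 0, 0], [0, 3, 0, 0, 0], [0, 0, 3, 1, 0], [0, 0, 0, 3, 0], [0, 0, 0, 0, 3]]

The characteristic polynomial is det(xI - A) = (x - 3)^5, so the eigenvalues are 3 (algebraic multiplicity 5).

For λ = 3: rank(A - 3I) = 2, rank((A - 3I)^2) = 0. The eigenspace has dimension 5 - 2 = 3, so there are 3 Jordan blocks; the rank sequence gives block sizes [2, 2, 1].

Assembling the blocks gives the Jordan form J above.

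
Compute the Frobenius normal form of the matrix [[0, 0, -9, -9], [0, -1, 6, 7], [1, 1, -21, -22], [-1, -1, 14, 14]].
The invariant factors of A (the non-unit diagonal entries of the Smith normal form of xI - A over ℚ[x]) are (x + 1)^2(x + 3)^2, each dividing the next. The characteristic polynomial is their product, (x + 1)^2(x + 3)^2.

The rational canonical form is the block-diagonal matrix of companion matrices C(f_i):
R = [[0, 0, 0, -9], [1, 0, 0, -24], [0, 1, 0, -22], [0, 0, 1, -8]].

R = [[0, 0, 0, -9], [1, 0, 0, -24], [0, 1, 0, -22], [0, 0, 1, -8]]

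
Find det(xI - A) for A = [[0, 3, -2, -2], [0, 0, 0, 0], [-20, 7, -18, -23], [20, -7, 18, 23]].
χ_A(x) = x^3(x - 5)

xI - A = [[x, -3, 2, 2], [0, x, 0, 0], [20, -7, x + 18, 23], [-20, 7, -18, x - 23]].

Expanding det(xI - A) along the first row:
det(xI - A) = + (x)·det([[x, 0, 0], [-7, x + 18, 23], [7, -18, x - 23]]) - (-3)·det([[0, 0, 0], [20, x + 18, 23], [-20, -18, x - 23]]) + (2)·det([[0, x, 0], [20, -7, 23], [-20, 7, x - 23]]) - (2)·det([[0, x, 0], [20, -7, x + 18], [-20, 7, -18]]).

Evaluating gives χ_A(x) = x^4 - 5x^3 = x^3(x - 5).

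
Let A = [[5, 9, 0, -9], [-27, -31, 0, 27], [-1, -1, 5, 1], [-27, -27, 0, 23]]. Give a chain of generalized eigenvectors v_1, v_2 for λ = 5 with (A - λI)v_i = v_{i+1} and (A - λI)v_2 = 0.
v_1 = [[-1, 3, -1, 3]]^T, v_2 = [[0, 0, 1, 0]]^T

We seek v_1 ∈ ker((A - 5I)^2) \ ker(A - 5I), then set v_{i+1} = (A - 5I) v_i.

One such chain is v_1 = [[-1, 3, -1, 3]]^T, v_2 = [[0, 0, 1, 0]]^T. Check: (A - 5I) v_2 = [[0, 0, 0, 0]]^T = 0.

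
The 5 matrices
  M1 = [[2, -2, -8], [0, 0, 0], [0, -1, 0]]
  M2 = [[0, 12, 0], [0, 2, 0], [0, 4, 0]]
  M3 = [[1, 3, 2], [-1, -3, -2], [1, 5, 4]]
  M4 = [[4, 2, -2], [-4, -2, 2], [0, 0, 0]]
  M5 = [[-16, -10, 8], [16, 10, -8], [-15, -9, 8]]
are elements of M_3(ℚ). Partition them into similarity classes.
Characteristic polynomials: χ_{M1} = x^2(x - 2), χ_{M2} = x^2(x - 2), χ_{M3} = x^2(x - 2), χ_{M4} = x^2(x - 2), χ_{M5} = x^2(x - 2).

{M1, M3, M5}: invariant factors x^2(x - 2).

{M2, M4}: invariant factors x, x(x - 2).

Matrices are similar if and only if their invariant-factor lists agree; the partition into similarity classes is {M1, M3, M5}, {M2, M4}.

2 classes: {M1, M3, M5}, {M2, M4}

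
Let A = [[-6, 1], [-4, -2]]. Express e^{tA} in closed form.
e^{tA} = [[(1 - 2*t)*e^{-4*t}, t*e^{-4*t}], [-4*t*e^{-4*t}, (2*t + 1)*e^{-4*t}]]

A has Jordan form J = [[-4, 1], [0, -4]] with A = PJP^{-1}, so e^{tA} = P e^{tJ} P^{-1}.

For a Jordan block J_k(λ), e^{tJ_k(λ)} = e^{λt} · (I + tN + t^2 N^2/2! + ... + t^{k-1} N^{k-1}/(k-1)!) where N is the nilpotent superdiagonal part.

Assembling the blocks and conjugating back gives the entries of e^{tA} as shown above.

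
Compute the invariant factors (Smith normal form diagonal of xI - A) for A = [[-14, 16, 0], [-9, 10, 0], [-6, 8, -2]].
x + 2, (x + 2)^2

The Jordan structure of A has elementary divisors (x + 2)^2, (x + 2). Arranging the block sizes at each eigenvalue in decreasing order and taking row products gives the invariant factors.

Invariant factors (smallest first, each dividing the next): x + 2, (x + 2)^2.

Check: the last factor (x + 2)^2 is the minimal polynomial, and the product (x + 2)^3 is the characteristic polynomial.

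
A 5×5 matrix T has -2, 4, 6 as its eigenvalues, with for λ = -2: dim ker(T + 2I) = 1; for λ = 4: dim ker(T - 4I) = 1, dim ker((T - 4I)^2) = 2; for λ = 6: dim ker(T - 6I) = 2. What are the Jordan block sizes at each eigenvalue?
Jordan blocks: (-2, 1), (4, 2), (6, 1), (6, 1)

λ = -2: successive nullity increments [1] count blocks of size ≥ k; block sizes are [1].
λ = 4: successive nullity increments [1, 1] count blocks of size ≥ k; block sizes are [2].
λ = 6: successive nullity increments [2] count blocks of size ≥ k; block sizes are [1, 1].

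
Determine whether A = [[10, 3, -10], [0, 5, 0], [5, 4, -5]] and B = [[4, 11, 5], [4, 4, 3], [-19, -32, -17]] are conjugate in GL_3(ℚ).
No.

trace(A) = 10 but trace(B) = -9. The trace is a similarity invariant, so A and B are not similar.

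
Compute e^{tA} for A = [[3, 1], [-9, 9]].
A has Jordan form J = [[6, 1], [0, 6]] with A = PJP^{-1}, so e^{tA} = P e^{tJ} P^{-1}.

For a Jordan block J_k(λ), e^{tJ_k(λ)} = e^{λt} · (I + tN + t^2 N^2/2! + ... + t^{k-1} N^{k-1}/(k-1)!) where N is the nilpotent superdiagonal part.

Assembling the blocks and conjugating back gives the entries of e^{tA} as shown above.

e^{tA} = [[(1 - 3*t)*e^{6*t}, t*e^{6*t}], [-9*t*e^{6*t}, (3*t + 1)*e^{6*t}]]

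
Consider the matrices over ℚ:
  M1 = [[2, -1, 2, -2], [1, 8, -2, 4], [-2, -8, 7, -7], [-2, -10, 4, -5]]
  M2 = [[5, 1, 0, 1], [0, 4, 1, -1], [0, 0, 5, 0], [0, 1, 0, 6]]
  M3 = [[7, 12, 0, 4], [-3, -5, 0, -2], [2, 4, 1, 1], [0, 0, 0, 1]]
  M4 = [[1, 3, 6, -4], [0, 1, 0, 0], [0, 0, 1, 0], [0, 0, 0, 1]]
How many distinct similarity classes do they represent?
4 classes: {M1}, {M2}, {M3}, {M4}

Characteristic polynomials: χ_{M1} = (x - 3)^4, χ_{M2} = (x - 5)^4, χ_{M3} = (x - 1)^4, χ_{M4} = (x - 1)^4.

{M1}: invariant factors (x - 3)^2, (x - 3)^2.

{M2}: invariant factors x - 5, (x - 5)^3.

{M3}: invariant factors (x - 1)^2, (x - 1)^2.

{M4}: invariant factors x - 1, x - 1, (x - 1)^2.

Matrices are similar if and only if their invariant-factor lists agree; the partition into similarity classes is {M1}, {M2}, {M3}, {M4}.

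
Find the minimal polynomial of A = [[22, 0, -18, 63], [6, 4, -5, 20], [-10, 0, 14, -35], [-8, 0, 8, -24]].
m_A(x) = (x - 4)^3

The characteristic polynomial factors as (x - 4)^4. The minimal polynomial is ∏(x - λ)^{k_λ} where k_λ is the size of the largest Jordan block at λ.

For λ = 4: rank(A - 4I) = 2, and the largest Jordan block has size 3 (the smallest k with rank((A - 4I)^k) = rank((A - 4I)^(k+1))).

So m_A(x) = (x - 4)^3.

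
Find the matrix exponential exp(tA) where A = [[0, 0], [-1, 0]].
e^{tA} = [[1, 0], [-t, 1]]

A has Jordan form J = [[0, 1], [0, 0]] with A = PJP^{-1}, so e^{tA} = P e^{tJ} P^{-1}.

For a Jordan block J_k(λ), e^{tJ_k(λ)} = e^{λt} · (I + tN + t^2 N^2/2! + ... + t^{k-1} N^{k-1}/(k-1)!) where N is the nilpotent superdiagonal part.

Assembling the blocks and conjugating back gives the entries of e^{tA} as shown above.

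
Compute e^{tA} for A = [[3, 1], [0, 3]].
A has Jordan form J = [[3, 1], [0, 3]] with A = PJP^{-1}, so e^{tA} = P e^{tJ} P^{-1}.

For a Jordan block J_k(λ), e^{tJ_k(λ)} = e^{λt} · (I + tN + t^2 N^2/2! + ... + t^{k-1} N^{k-1}/(k-1)!) where N is the nilpotent superdiagonal part.

Assembling the blocks and conjugating back gives the entries of e^{tA} as shown above.

e^{tA} = [[e^{3*t}, t*e^{3*t}], [0, e^{3*t}]]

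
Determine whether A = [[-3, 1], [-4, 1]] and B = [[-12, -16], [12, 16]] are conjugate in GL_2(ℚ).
trace(A) = -2 but trace(B) = 4. The trace is a similarity invariant, so A and B are not similar.

No.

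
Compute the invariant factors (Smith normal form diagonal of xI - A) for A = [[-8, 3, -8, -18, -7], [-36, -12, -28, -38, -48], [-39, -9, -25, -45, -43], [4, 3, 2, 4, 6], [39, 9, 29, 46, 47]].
The Jordan structure of A has elementary divisors (x + 3)^2, (x - 4)^3. Arranging the block sizes at each eigenvalue in decreasing order and taking row products gives the invariant factors.

Invariant factors (smallest first, each dividing the next): (x - 4)^3(x + 3)^2.

Check: the last factor (x - 4)^3(x + 3)^2 is the minimal polynomial, and the product (x - 4)^3(x + 3)^2 is the characteristic polynomial.

(x - 4)^3(x + 3)^2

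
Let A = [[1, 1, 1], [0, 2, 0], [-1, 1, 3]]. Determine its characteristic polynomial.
xI - A = [[x - 1, -1, -1], [0, x - 2, 0], [1, -1, x - 3]].

Expanding det(xI - A) along the first row:
det(xI - A) = + (x - 1)·det([[x - 2, 0], [-1, x - 3]]) - (-1)·det([[0, 0], [1, x - 3]]) + (-1)·det([[0, x - 2], [1, -1]]).

Evaluating gives χ_A(x) = x^3 - 6x^2 + 12x - 8 = (x - 2)^3.

χ_A(x) = (x - 2)^3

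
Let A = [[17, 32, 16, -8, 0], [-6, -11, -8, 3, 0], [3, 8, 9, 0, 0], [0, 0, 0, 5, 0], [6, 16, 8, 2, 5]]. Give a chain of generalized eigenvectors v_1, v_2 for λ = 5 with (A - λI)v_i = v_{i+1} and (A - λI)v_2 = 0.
We seek v_1 ∈ ker((A - 5I)^2) \ ker(A - 5I), then set v_{i+1} = (A - 5I) v_i.

One such chain is v_1 = [[-3, 1, 0, 0, 0]]^T, v_2 = [[-4, 2, -1, 0, -2]]^T. Check: (A - 5I) v_2 = [[0, 0, 0, 0, 0]]^T = 0.

v_1 = [[-3, 1, 0, 0, 0]]^T, v_2 = [[-4, 2, -1, 0, -2]]^T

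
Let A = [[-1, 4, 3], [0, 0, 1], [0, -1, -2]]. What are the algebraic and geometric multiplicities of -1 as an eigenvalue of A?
algebraic multiplicity 3, geometric multiplicity 1

The characteristic polynomial is (x + 1)^3, so the factor x + 1 appears with exponent 3: the algebraic multiplicity is 3.

rank(A + I) = 2, so the eigenspace has dimension 3 - 2 = 1: the geometric multiplicity is 1.

Since 1 < 3, A is not diagonalizable.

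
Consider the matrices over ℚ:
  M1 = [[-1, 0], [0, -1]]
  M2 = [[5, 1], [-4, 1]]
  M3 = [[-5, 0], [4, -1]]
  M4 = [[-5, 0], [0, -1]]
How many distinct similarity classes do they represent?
3 classes: {M1}, {M2}, {M3, M4}

Characteristic polynomials: χ_{M1} = (x + 1)^2, χ_{M2} = (x - 3)^2, χ_{M3} = (x + 1)(x + 5), χ_{M4} = (x + 1)(x + 5).

{M1}: invariant factors x + 1, x + 1.

{M2}: invariant factors (x - 3)^2.

{M3, M4}: invariant factors (x + 1)(x + 5).

Matrices are similar if and only if their invariant-factor lists agree; the partition into similarity classes is {M1}, {M2}, {M3, M4}.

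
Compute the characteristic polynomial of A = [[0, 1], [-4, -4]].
xI - A = [[x, -1], [4, x + 4]].

Expanding det(xI - A) along the first row:
det(xI - A) = + (x)·det([[x + 4]]) - (-1)·det([[4]]).

Evaluating gives χ_A(x) = x^2 + 4x + 4 = (x + 2)^2.

χ_A(x) = (x + 2)^2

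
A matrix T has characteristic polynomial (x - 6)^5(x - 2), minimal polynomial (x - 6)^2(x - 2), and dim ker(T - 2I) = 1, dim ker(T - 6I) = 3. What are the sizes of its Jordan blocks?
Jordan blocks: (2, 1), (6, 2), (6, 2), (6, 1)

λ = 2: algebraic multiplicity 1 (exponent in χ_T), largest block size 1 (exponent in m_T), 1 block (geometric multiplicity). This forces block sizes [1].
λ = 6: algebraic multiplicity 5 (exponent in χ_T), largest block size 2 (exponent in m_T), 3 blocks (geometric multiplicity). These force block sizes [2, 2, 1].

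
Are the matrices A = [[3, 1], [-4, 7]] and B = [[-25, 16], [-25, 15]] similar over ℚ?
No.

trace(A) = 10 but trace(B) = -10. The trace is a similarity invariant, so A and B are not similar.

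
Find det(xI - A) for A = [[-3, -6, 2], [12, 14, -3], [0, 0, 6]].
χ_A(x) = (x - 6)^2(x - 5)

xI - A = [[x + 3, 6, -2], [-12, x - 14, 3], [0, 0, x - 6]].

Expanding det(xI - A) along the first row:
det(xI - A) = + (x + 3)·det([[x - 14, 3], [0, x - 6]]) - (6)·det([[-12, 3], [0, x - 6]]) + (-2)·det([[-12, x - 14], [0, 0]]).

Evaluating gives χ_A(x) = x^3 - 17x^2 + 96x - 180 = (x - 6)^2(x - 5).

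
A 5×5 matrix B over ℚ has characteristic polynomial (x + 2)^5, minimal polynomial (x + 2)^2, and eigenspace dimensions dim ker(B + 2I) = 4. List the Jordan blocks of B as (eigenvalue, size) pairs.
Jordan blocks: (-2, 2), (-2, 1), (-2, 1), (-2, 1)

λ = -2: algebraic multiplicity 5 (exponent in χ_B), largest block size 2 (exponent in m_B), 4 blocks (geometric multiplicity). These force block sizes [2, 1, 1, 1].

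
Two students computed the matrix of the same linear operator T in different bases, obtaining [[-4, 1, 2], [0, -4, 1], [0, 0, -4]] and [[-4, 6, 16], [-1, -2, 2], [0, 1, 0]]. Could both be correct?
trace(A) = -12 but trace(B) = -6. The trace is a similarity invariant, so A and B are not similar.

No.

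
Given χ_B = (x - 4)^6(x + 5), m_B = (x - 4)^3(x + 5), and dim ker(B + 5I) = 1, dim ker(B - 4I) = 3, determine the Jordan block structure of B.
λ = -5: algebraic multiplicity 1 (exponent in χ_B), largest block size 1 (exponent in m_B), 1 block (geometric multiplicity). This forces block sizes [1].
λ = 4: algebraic multiplicity 6 (exponent in χ_B), largest block size 3 (exponent in m_B), 3 blocks (geometric multiplicity). These force block sizes [3, 2, 1].

Jordan blocks: (-5, 1), (4, 3), (4, 2), (4, 1)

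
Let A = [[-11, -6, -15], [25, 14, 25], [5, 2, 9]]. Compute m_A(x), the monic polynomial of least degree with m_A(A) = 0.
The characteristic polynomial factors as (x - 4)^3. The minimal polynomial is ∏(x - λ)^{k_λ} where k_λ is the size of the largest Jordan block at λ.

For λ = 4: rank(A - 4I) = 1, and the largest Jordan block has size 2 (the smallest k with rank((A - 4I)^k) = rank((A - 4I)^(k+1))).

So m_A(x) = (x - 4)^2.

m_A(x) = (x - 4)^2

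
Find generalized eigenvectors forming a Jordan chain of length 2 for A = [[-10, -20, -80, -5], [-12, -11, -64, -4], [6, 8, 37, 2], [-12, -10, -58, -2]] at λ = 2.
We seek v_1 ∈ ker((A - 2I)^2) \ ker(A - 2I), then set v_{i+1} = (A - 2I) v_i.

One such chain is v_1 = [[0, 0, 0, -1]]^T, v_2 = [[5, 4, -2, 4]]^T. Check: (A - 2I) v_2 = [[0, 0, 0, 0]]^T = 0.

v_1 = [[0, 0, 0, -1]]^T, v_2 = [[5, 4, -2, 4]]^T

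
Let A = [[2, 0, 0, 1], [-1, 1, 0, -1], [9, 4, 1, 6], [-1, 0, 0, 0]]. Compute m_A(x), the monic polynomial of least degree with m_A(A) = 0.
The characteristic polynomial factors as (x - 1)^4. The minimal polynomial is ∏(x - λ)^{k_λ} where k_λ is the size of the largest Jordan block at λ.

For λ = 1: rank(A - I) = 2, and the largest Jordan block has size 3 (the smallest k with rank((A - I)^k) = rank((A - I)^(k+1))).

So m_A(x) = (x - 1)^3.

m_A(x) = (x - 1)^3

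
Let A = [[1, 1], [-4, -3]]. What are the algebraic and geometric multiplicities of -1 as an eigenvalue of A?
The characteristic polynomial is (x + 1)^2, so the factor x + 1 appears with exponent 2: the algebraic multiplicity is 2.

rank(A + I) = 1, so the eigenspace has dimension 2 - 1 = 1: the geometric multiplicity is 1.

Since 1 < 2, A is not diagonalizable.

algebraic multiplicity 2, geometric multiplicity 1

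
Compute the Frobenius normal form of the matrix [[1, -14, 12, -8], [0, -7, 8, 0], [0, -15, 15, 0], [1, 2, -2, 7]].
R = [[0, -15, 0, 0], [1, 8, 0, 0], [0, 0, 0, -15], [0, 0, 1, 8]]

The invariant factors of A (the non-unit diagonal entries of the Smith normal form of xI - A over ℚ[x]) are (x - 5)(x - 3), (x - 5)(x - 3), each dividing the next. The characteristic polynomial is their product, (x - 5)^2(x - 3)^2.

The rational canonical form is the block-diagonal matrix of companion matrices C(f_i):
R = [[0, -15, 0, 0], [1, 8, 0, 0], [0, 0, 0, -15], [0, 0, 1, 8]].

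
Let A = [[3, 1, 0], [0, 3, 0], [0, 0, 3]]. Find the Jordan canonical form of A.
The characteristic polynomial is det(xI - A) = (x - 3)^3, so the eigenvalues are 3 (algebraic multiplicity 3).

For λ = 3: rank(A - 3I) = 1, rank((A - 3I)^2) = 0. The eigenspace has dimension 3 - 1 = 2, so there are 2 Jordan blocks; the rank sequence gives block sizes [2, 1].

Assembling the blocks gives the Jordan form J above.

J = [[3, 1, 0], [0, 3, 0], [0, 0, 3]]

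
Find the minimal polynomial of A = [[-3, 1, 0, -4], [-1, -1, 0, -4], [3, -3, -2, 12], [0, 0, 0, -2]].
m_A(x) = (x + 2)^2

The characteristic polynomial factors as (x + 2)^4. The minimal polynomial is ∏(x - λ)^{k_λ} where k_λ is the size of the largest Jordan block at λ.

For λ = -2: rank(A + 2I) = 1, and the largest Jordan block has size 2 (the smallest k with rank((A + 2I)^k) = rank((A + 2I)^(k+1))).

So m_A(x) = (x + 2)^2.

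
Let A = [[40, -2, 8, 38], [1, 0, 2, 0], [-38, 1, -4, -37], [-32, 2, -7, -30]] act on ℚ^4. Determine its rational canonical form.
The invariant factors of A (the non-unit diagonal entries of the Smith normal form of xI - A over ℚ[x]) are (x^2 - 3x + 6)^2, each dividing the next. The characteristic polynomial is their product, (x^2 - 3x + 6)^2.

The rational canonical form is the block-diagonal matrix of companion matrices C(f_i):
R = [[0, 0, 0, -36], [1, 0, 0, 36], [0, 1, 0, -21], [0, 0, 1, 6]].

Note the characteristic polynomial does not split into linear factors over ℚ, so A has no Jordan form over ℚ; the rational canonical form exists over any field.

R = [[0, 0, 0, -36], [1, 0, 0, 36], [0, 1, 0, -21], [0, 0, 1, 6]]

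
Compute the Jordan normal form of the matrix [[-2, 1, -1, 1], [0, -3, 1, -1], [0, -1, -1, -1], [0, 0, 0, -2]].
The characteristic polynomial is det(xI - A) = (x + 2)^4, so the eigenvalues are -2 (algebraic multiplicity 4).

For λ = -2: rank(A + 2I) = 1, rank((A + 2I)^2) = 0. The eigenspace has dimension 4 - 1 = 3, so there are 3 Jordan blocks; the rank sequence gives block sizes [2, 1, 1].

Assembling the blocks gives the Jordan form J above.

J = [[-2, 1, 0, 0], [0, -2, 0, 0], [0, 0, -2, 0], [0, 0, 0, -2]]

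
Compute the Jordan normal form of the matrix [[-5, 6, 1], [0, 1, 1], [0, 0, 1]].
The characteristic polynomial is det(xI - A) = (x - 1)^2(x + 5), so the eigenvalues are -5 (algebraic multiplicity 1), 1 (algebraic multiplicity 2).

For λ = -5: algebraic multiplicity 1 gives one 1×1 block.

For λ = 1: rank(A - I) = 2, rank((A - I)^2) = 1. The eigenspace has dimension 3 - 2 = 1, so there is 1 Jordan block; the rank sequence gives block sizes [2].

Assembling the blocks gives the Jordan form J above.

J = [[-5, 0, 0], [0, 1, 1], [0, 0, 1]]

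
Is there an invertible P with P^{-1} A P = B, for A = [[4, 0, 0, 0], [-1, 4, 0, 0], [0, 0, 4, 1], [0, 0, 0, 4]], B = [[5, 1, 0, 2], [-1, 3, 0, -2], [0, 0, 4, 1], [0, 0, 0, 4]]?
Two matrices over a field are similar if and only if they have the same invariant factors.

Both A and B have characteristic polynomial (x - 4)^4 and minimal polynomial (x - 4)^2. Computing further, both have invariant factors (x - 4)^2, (x - 4)^2. Hence A and B are similar.

Yes.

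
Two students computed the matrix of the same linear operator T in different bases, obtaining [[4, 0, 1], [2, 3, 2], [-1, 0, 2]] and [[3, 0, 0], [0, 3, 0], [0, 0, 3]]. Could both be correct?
Both have characteristic polynomial (x - 3)^3, but the minimal polynomial of A is (x - 3)^2 while the minimal polynomial of B is x - 3. The minimal polynomial is a similarity invariant, so A and B are not similar.

No.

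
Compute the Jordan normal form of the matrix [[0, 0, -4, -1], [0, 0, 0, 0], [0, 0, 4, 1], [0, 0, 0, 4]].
J = [[0, 0, 0, 0], [0, 0, 0, 0], [0, 0, 4, 1], [0, 0, 0, 4]]

The characteristic polynomial is det(xI - A) = x^2(x - 4)^2, so the eigenvalues are 0 (algebraic multiplicity 2), 4 (algebraic multiplicity 2).

For λ = 0: rank(A) = 2. The eigenspace has dimension 4 - 2 = 2, so there are 2 Jordan blocks; the rank sequence gives block sizes [1, 1].

For λ = 4: rank(A - 4I) = 3, rank((A - 4I)^2) = 2. The eigenspace has dimension 4 - 3 = 1, so there is 1 Jordan block; the rank sequence gives block sizes [2].

Assembling the blocks gives the Jordan form J above.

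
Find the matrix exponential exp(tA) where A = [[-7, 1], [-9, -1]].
e^{tA} = [[(1 - 3*t)*e^{-4*t}, t*e^{-4*t}], [-9*t*e^{-4*t}, (3*t + 1)*e^{-4*t}]]

A has Jordan form J = [[-4, 1], [0, -4]] with A = PJP^{-1}, so e^{tA} = P e^{tJ} P^{-1}.

For a Jordan block J_k(λ), e^{tJ_k(λ)} = e^{λt} · (I + tN + t^2 N^2/2! + ... + t^{k-1} N^{k-1}/(k-1)!) where N is the nilpotent superdiagonal part.

Assembling the blocks and conjugating back gives the entries of e^{tA} as shown above.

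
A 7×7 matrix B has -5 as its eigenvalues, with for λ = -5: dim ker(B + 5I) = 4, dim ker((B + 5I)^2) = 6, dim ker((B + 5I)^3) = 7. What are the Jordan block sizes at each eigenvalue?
λ = -5: successive nullity increments [4, 2, 1] count blocks of size ≥ k; block sizes are [3, 2, 1, 1].

Jordan blocks: (-5, 3), (-5, 2), (-5, 1), (-5, 1)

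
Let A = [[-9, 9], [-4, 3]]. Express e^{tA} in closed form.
e^{tA} = [[(1 - 6*t)*e^{-3*t}, 9*t*e^{-3*t}], [-4*t*e^{-3*t}, (6*t + 1)*e^{-3*t}]]

A has Jordan form J = [[-3, 1], [0, -3]] with A = PJP^{-1}, so e^{tA} = P e^{tJ} P^{-1}.

For a Jordan block J_k(λ), e^{tJ_k(λ)} = e^{λt} · (I + tN + t^2 N^2/2! + ... + t^{k-1} N^{k-1}/(k-1)!) where N is the nilpotent superdiagonal part.

Assembling the blocks and conjugating back gives the entries of e^{tA} as shown above.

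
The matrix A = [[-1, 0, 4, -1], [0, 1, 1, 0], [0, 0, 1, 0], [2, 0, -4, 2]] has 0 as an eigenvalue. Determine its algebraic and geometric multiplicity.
The characteristic polynomial is x(x - 1)^3, so the factor x appears with exponent 1: the algebraic multiplicity is 1.

rank(A) = 3, so the eigenspace has dimension 4 - 3 = 1: the geometric multiplicity is 1.

algebraic multiplicity 1, geometric multiplicity 1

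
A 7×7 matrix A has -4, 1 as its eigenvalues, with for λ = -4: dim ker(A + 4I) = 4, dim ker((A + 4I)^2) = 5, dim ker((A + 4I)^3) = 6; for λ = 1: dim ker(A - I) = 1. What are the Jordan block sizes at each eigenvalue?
λ = -4: successive nullity increments [4, 1, 1] count blocks of size ≥ k; block sizes are [3, 1, 1, 1].
λ = 1: successive nullity increments [1] count blocks of size ≥ k; block sizes are [1].

Jordan blocks: (-4, 3), (-4, 1), (-4, 1), (-4, 1), (1, 1)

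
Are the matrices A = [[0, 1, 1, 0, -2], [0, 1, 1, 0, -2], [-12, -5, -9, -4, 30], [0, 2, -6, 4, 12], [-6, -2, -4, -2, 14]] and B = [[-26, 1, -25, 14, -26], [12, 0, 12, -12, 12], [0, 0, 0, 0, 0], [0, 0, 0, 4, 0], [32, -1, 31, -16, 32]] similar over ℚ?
Yes.

Two matrices over a field are similar if and only if they have the same invariant factors.

Both A and B have characteristic polynomial x^3(x - 6)(x - 4) and minimal polynomial x^2(x - 6)(x - 4). Computing further, both have invariant factors x, x^2(x - 6)(x - 4). Hence A and B are similar.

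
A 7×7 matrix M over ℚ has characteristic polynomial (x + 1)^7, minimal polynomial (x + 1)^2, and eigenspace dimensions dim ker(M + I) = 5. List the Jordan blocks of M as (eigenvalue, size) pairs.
λ = -1: algebraic multiplicity 7 (exponent in χ_M), largest block size 2 (exponent in m_M), 5 blocks (geometric multiplicity). These force block sizes [2, 2, 1, 1, 1].

Jordan blocks: (-1, 2), (-1, 2), (-1, 1), (-1, 1), (-1, 1)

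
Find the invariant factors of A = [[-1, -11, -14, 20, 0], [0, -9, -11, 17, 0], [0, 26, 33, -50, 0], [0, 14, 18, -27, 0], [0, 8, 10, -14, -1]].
The Jordan structure of A has elementary divisors (x + 1)^3, (x + 1), (x + 1). Arranging the block sizes at each eigenvalue in decreasing order and taking row products gives the invariant factors.

Invariant factors (smallest first, each dividing the next): x + 1, x + 1, (x + 1)^3.

Check: the last factor (x + 1)^3 is the minimal polynomial, and the product (x + 1)^5 is the characteristic polynomial.

x + 1, x + 1, (x + 1)^3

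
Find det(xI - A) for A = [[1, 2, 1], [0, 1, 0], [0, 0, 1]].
xI - A = [[x - 1, -2, -1], [0, x - 1, 0], [0, 0, x - 1]].

Expanding det(xI - A) along the first row:
det(xI - A) = + (x - 1)·det([[x - 1, 0], [0, x - 1]]) - (-2)·det([[0, 0], [0, x - 1]]) + (-1)·det([[0, x - 1], [0, 0]]).

Evaluating gives χ_A(x) = x^3 - 3x^2 + 3x - 1 = (x - 1)^3.

χ_A(x) = (x - 1)^3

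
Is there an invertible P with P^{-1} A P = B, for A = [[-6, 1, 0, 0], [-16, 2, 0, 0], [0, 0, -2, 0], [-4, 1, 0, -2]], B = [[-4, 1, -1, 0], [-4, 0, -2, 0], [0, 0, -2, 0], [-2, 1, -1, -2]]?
Yes.

Two matrices over a field are similar if and only if they have the same invariant factors.

Both A and B have characteristic polynomial (x + 2)^4 and minimal polynomial (x + 2)^2. Computing further, both have invariant factors x + 2, x + 2, (x + 2)^2. Hence A and B are similar.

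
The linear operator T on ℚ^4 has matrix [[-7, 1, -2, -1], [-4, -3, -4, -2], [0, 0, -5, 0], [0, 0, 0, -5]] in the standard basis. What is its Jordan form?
J = [[-5, 1, 0, 0], [0, -5, 0, 0], [0, 0, -5, 0], [0, 0, 0, -5]]

The characteristic polynomial is det(xI - A) = (x + 5)^4, so the eigenvalues are -5 (algebraic multiplicity 4).

For λ = -5: rank(A + 5I) = 1, rank((A + 5I)^2) = 0. The eigenspace has dimension 4 - 1 = 3, so there are 3 Jordan blocks; the rank sequence gives block sizes [2, 1, 1].

Assembling the blocks gives the Jordan form J above.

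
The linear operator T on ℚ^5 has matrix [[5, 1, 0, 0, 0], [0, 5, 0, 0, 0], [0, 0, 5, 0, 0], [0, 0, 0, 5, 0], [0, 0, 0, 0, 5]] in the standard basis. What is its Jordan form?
The characteristic polynomial is det(xI - A) = (x - 5)^5, so the eigenvalues are 5 (algebraic multiplicity 5).

For λ = 5: rank(A - 5I) = 1, rank((A - 5I)^2) = 0. The eigenspace has dimension 5 - 1 = 4, so there are 4 Jordan blocks; the rank sequence gives block sizes [2, 1, 1, 1].

Assembling the blocks gives the Jordan form J above.

J = [[5, 1, 0, 0, 0], [0, 5, 0, 0, 0], [0, 0, 5, 0, 0], [0, 0, 0, 5, 0], [0, 0, 0, 0, 5]]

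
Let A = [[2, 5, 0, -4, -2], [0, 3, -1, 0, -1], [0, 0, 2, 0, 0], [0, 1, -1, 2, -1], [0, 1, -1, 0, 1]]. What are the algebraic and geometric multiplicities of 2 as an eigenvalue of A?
The characteristic polynomial is (x - 2)^5, so the factor x - 2 appears with exponent 5: the algebraic multiplicity is 5.

rank(A - 2I) = 2, so the eigenspace has dimension 5 - 2 = 3: the geometric multiplicity is 3.

Since 3 < 5, A is not diagonalizable.

algebraic multiplicity 5, geometric multiplicity 3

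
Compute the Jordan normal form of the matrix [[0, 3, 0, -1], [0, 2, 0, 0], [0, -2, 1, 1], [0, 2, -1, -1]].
The characteristic polynomial is det(xI - A) = x^3(x - 2), so the eigenvalues are 0 (algebraic multiplicity 3), 2 (algebraic multiplicity 1).

For λ = 0: rank(A) = 3, rank(A^2) = 2, rank(A^3) = 1. The eigenspace has dimension 4 - 3 = 1, so there is 1 Jordan block; the rank sequence gives block sizes [3].

For λ = 2: algebraic multiplicity 1 gives one 1×1 block.

Assembling the blocks gives the Jordan form J above.

J = [[0, 1, 0, 0], [0, 0, 1, 0], [0, 0, 0, 0], [0, 0, 0, 2]]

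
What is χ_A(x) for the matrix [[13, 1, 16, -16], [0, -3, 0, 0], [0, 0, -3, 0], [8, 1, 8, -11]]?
χ_A(x) = (x - 5)(x + 3)^3

xI - A = [[x - 13, -1, -16, 16], [0, x + 3, 0, 0], [0, 0, x + 3, 0], [-8, -1, -8, x + 11]].

Expanding det(xI - A) along the first row:
det(xI - A) = + (x - 13)·det([[x + 3, 0, 0], [0, x + 3, 0], [-1, -8, x + 11]]) - (-1)·det([[0, 0, 0], [0, x + 3, 0], [-8, -8, x + 11]]) + (-16)·det([[0, x + 3, 0], [0, 0, 0], [-8, -1, x + 11]]) - (16)·det([[0, x + 3, 0], [0, 0, x + 3], [-8, -1, -8]]).

Evaluating gives χ_A(x) = x^4 + 4x^3 - 18x^2 - 108x - 135 = (x - 5)(x + 3)^3.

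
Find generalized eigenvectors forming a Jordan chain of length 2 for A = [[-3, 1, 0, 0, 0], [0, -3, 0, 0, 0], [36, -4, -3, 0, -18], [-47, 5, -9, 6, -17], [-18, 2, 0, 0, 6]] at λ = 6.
v_1 = [[0, 0, -2, 2, 1]]^T, v_2 = [[0, 0, 0, 1, 0]]^T

We seek v_1 ∈ ker((A - 6I)^2) \ ker(A - 6I), then set v_{i+1} = (A - 6I) v_i.

One such chain is v_1 = [[0, 0, -2, 2, 1]]^T, v_2 = [[0, 0, 0, 1, 0]]^T. Check: (A - 6I) v_2 = [[0, 0, 0, 0, 0]]^T = 0.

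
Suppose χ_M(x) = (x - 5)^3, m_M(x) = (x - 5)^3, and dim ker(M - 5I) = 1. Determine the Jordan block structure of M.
λ = 5: algebraic multiplicity 3 (exponent in χ_M), largest block size 3 (exponent in m_M), 1 block (geometric multiplicity). This forces block sizes [3].

Jordan blocks: (5, 3)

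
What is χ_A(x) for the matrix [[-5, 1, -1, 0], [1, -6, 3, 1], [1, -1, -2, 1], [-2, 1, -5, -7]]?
χ_A(x) = (x + 5)^4

xI - A = [[x + 5, -1, 1, 0], [-1, x + 6, -3, -1], [-1, 1, x + 2, -1], [2, -1, 5, x + 7]].

Expanding det(xI - A) along the first row:
det(xI - A) = + (x + 5)·det([[x + 6, -3, -1], [1, x + 2, -1], [-1, 5, x + 7]]) - (-1)·det([[-1, -3, -1], [-1, x + 2, -1], [2, 5, x + 7]]) + (1)·det([[-1, x + 6, -1], [-1, 1, -1], [2, -1, x + 7]]) - (0)·det([[-1, x + 6, -3], [-1, 1, x + 2], [2, -1, 5]]).

Evaluating gives χ_A(x) = x^4 + 20x^3 + 150x^2 + 500x + 625 = (x + 5)^4.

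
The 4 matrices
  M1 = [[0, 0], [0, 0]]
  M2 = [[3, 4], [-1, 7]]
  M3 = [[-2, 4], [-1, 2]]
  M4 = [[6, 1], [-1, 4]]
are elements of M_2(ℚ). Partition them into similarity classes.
Characteristic polynomials: χ_{M1} = x^2, χ_{M2} = (x - 5)^2, χ_{M3} = x^2, χ_{M4} = (x - 5)^2.

{M1}: invariant factors x, x.

{M2, M4}: invariant factors (x - 5)^2.

{M3}: invariant factors x^2.

Matrices are similar if and only if their invariant-factor lists agree; the partition into similarity classes is {M1}, {M2, M4}, {M3}.

3 classes: {M1}, {M2, M4}, {M3}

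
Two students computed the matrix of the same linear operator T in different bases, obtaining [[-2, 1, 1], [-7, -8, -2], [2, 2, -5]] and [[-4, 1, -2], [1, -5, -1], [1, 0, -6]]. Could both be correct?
Yes.

Two matrices over a field are similar if and only if they have the same invariant factors.

Both A and B have characteristic polynomial (x + 5)^3 and minimal polynomial (x + 5)^3. Computing further, both have invariant factors (x + 5)^3. Hence A and B are similar.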